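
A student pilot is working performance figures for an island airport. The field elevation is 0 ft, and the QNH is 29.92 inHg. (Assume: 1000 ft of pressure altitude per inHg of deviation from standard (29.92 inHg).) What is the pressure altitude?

Pressure correction = (29.92 − 29.92) × 1000 = 0 ft.
Pressure altitude = 0 + (0) = 0 ft.

0 ft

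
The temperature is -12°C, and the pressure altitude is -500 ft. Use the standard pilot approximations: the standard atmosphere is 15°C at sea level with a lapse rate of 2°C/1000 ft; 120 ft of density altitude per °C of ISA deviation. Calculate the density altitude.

ISA temperature at -500 ft = 15 − 2 × (-500/1000) = 16°C.
ISA deviation = -12 − 16 = -28°C.
Density altitude = -500 + 120 × (-28) = -500 + (-3360) = -3860 ft.

-3860 ft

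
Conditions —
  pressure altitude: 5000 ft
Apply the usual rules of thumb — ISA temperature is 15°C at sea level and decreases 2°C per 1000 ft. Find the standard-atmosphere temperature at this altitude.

5°C

ISA temperature = 15 − 2 × (5000/1000) = 15 − 10 = 5°C.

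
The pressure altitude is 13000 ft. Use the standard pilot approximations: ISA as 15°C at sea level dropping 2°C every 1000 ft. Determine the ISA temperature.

-11°C

ISA temperature = 15 − 2 × (13000/1000) = 15 − 26 = -11°C.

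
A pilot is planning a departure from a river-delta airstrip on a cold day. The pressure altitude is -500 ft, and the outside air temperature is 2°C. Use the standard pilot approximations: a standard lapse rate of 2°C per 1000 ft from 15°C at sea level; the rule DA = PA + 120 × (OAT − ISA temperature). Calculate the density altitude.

ISA temperature at -500 ft = 15 − 2 × (-500/1000) = 16°C.
ISA deviation = 2 − 16 = -14°C.
Density altitude = -500 + 120 × (-14) = -500 + (-1680) = -2180 ft.

-2180 ft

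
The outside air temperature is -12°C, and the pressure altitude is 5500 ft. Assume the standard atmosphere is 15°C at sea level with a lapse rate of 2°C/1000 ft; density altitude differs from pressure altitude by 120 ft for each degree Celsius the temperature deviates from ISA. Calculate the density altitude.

3580 ft

ISA temperature at 5500 ft = 15 − 2 × (5500/1000) = 4°C.
ISA deviation = -12 − 4 = -16°C.
Density altitude = 5500 + 120 × (-16) = 5500 + (-1920) = 3580 ft.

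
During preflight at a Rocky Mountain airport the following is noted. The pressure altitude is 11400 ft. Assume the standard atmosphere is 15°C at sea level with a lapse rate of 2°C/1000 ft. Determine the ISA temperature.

ISA temperature = 15 − 2 × (11400/1000) = 15 − 22.8 = -7.8°C.

-7.8°C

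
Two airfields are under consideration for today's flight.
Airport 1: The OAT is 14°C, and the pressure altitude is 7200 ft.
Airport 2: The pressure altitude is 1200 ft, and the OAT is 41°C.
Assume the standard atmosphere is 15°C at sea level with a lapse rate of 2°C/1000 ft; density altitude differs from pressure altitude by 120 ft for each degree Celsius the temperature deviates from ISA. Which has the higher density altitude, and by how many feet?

Airport 1 by 4200 ft

Airport 1: ISA temp = 0.6°C, deviation +13.4°C, DA = 7200 + 120 × 13.4 = 8808 ft.
Airport 2: ISA temp = 12.6°C, deviation +28.4°C, DA = 1200 + 120 × 28.4 = 4608 ft.
Airport 1 is higher by 8808 − 4608 = 4200 ft.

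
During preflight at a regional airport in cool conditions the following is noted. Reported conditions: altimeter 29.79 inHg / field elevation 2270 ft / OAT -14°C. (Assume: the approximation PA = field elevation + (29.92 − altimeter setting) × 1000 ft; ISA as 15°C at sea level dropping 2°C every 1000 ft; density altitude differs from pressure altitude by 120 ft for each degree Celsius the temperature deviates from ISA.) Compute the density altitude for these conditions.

Pressure altitude = 2270 + (29.92 − 29.79) × 1000 = 2270 + (+130) = 2400 ft.
ISA temperature at 2400 ft = 15 − 2 × (2400/1000) = 10.2°C.
ISA deviation = -14 − 10.2 = -24.2°C.
Density altitude = 2400 + 120 × (-24.2) = -504 ft.

-504 ft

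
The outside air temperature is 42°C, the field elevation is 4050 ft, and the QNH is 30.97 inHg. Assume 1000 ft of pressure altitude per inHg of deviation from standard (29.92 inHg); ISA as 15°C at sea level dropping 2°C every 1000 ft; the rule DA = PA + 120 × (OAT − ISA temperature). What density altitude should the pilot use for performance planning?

Pressure altitude = 4050 + (29.92 − 30.97) × 1000 = 4050 + (-1050) = 3000 ft.
ISA temperature at 3000 ft = 15 − 2 × (3000/1000) = 9°C.
ISA deviation = 42 − 9 = +33°C.
Density altitude = 3000 + 120 × (33) = 6960 ft.

6960 ft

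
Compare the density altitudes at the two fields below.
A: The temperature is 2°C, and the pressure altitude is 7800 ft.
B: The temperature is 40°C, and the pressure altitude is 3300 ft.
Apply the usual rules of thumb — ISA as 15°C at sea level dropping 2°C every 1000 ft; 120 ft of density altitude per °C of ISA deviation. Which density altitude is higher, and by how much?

A by 1020 ft

A: ISA temp = -0.6°C, deviation +2.6°C, DA = 7800 + 120 × 2.6 = 8112 ft.
B: ISA temp = 8.4°C, deviation +31.6°C, DA = 3300 + 120 × 31.6 = 7092 ft.
A is higher by 8112 − 7092 = 1020 ft.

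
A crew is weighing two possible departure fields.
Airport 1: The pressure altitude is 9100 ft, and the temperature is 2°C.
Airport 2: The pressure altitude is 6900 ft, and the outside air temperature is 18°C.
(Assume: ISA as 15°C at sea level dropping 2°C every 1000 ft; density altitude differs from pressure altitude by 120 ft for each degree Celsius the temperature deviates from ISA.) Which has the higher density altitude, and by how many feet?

Airport 1 by 808 ft

Airport 1: ISA temp = -3.2°C, deviation +5.2°C, DA = 9100 + 120 × 5.2 = 9724 ft.
Airport 2: ISA temp = 1.2°C, deviation +16.8°C, DA = 6900 + 120 × 16.8 = 8916 ft.
Airport 1 is higher by 9724 − 8916 = 808 ft.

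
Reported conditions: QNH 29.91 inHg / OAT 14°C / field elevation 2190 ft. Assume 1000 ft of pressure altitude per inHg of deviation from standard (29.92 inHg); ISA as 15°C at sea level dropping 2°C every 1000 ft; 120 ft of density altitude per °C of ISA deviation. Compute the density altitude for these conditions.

Pressure altitude = 2190 + (29.92 − 29.91) × 1000 = 2190 + (+10) = 2200 ft.
ISA temperature at 2200 ft = 15 − 2 × (2200/1000) = 10.6°C.
ISA deviation = 14 − 10.6 = +3.4°C.
Density altitude = 2200 + 120 × (3.4) = 2608 ft.

2608 ft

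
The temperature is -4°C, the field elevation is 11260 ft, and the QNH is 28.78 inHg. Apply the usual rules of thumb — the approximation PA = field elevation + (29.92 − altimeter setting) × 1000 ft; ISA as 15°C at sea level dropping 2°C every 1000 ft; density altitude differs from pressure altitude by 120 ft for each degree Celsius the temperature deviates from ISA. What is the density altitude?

Pressure altitude = 11260 + (29.92 − 28.78) × 1000 = 11260 + (+1140) = 12400 ft.
ISA temperature at 12400 ft = 15 − 2 × (12400/1000) = -9.8°C.
ISA deviation = -4 − (-9.8) = +5.8°C.
Density altitude = 12400 + 120 × (5.8) = 13096 ft.

13096 ft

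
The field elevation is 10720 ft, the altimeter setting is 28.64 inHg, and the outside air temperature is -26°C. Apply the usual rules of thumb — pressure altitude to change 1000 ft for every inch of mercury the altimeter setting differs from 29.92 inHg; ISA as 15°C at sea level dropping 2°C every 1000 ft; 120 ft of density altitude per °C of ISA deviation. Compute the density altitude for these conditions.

9960 ft

Pressure altitude = 10720 + (29.92 − 28.64) × 1000 = 10720 + (+1280) = 12000 ft.
ISA temperature at 12000 ft = 15 − 2 × (12000/1000) = -9°C.
ISA deviation = -26 − (-9) = -17°C.
Density altitude = 12000 + 120 × (-17) = 9960 ft.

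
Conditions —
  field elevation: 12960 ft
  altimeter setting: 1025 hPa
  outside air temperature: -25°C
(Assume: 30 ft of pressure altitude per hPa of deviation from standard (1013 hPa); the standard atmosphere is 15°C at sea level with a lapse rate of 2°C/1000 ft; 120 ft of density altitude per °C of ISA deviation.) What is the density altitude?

Pressure altitude = 12960 + (1013 − 1025) × 30 = 12960 + (-360) = 12600 ft.
ISA temperature at 12600 ft = 15 − 2 × (12600/1000) = -10.2°C.
ISA deviation = -25 − (-10.2) = -14.8°C.
Density altitude = 12600 + 120 × (-14.8) = 10824 ft.

10824 ft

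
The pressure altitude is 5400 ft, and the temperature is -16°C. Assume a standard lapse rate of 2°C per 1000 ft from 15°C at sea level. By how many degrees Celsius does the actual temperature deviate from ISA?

ISA-20.2°C

ISA temperature at 5400 ft = 15 − 2 × (5400/1000) = 4.2°C.
Deviation = OAT − ISA = -16 − 4.2 = -20.2°C.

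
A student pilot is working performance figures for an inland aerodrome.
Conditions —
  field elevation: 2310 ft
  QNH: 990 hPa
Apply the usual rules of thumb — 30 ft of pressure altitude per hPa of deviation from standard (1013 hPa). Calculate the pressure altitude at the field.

3000 ft

Pressure correction = (1013 − 990) × 30 = +690 ft.
Pressure altitude = 2310 + (+690) = 3000 ft.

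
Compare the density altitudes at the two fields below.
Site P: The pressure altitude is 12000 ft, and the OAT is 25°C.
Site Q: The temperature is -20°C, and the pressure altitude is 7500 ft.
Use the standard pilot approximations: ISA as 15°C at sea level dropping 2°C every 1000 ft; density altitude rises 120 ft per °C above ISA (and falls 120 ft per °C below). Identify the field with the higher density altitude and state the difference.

Site P by 10980 ft

Site P: ISA temp = -9°C, deviation +34°C, DA = 12000 + 120 × 34 = 16080 ft.
Site Q: ISA temp = 0°C, deviation -20°C, DA = 7500 + 120 × (-20) = 5100 ft.
Site P is higher by 16080 − 5100 = 10980 ft.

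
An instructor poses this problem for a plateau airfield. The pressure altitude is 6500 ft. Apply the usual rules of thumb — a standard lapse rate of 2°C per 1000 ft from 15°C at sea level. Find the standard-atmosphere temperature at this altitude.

2°C

ISA temperature = 15 − 2 × (6500/1000) = 15 − 13 = 2°C.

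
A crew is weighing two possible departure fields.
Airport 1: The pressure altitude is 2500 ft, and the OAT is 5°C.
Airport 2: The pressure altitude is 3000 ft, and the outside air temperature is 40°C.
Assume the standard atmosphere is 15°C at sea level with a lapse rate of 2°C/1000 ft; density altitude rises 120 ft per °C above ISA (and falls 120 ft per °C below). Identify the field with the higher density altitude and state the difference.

Airport 1: ISA temp = 10°C, deviation -5°C, DA = 2500 + 120 × (-5) = 1900 ft.
Airport 2: ISA temp = 9°C, deviation +31°C, DA = 3000 + 120 × 31 = 6720 ft.
Airport 2 is higher by 6720 − 1900 = 4820 ft.

Airport 2 by 4820 ft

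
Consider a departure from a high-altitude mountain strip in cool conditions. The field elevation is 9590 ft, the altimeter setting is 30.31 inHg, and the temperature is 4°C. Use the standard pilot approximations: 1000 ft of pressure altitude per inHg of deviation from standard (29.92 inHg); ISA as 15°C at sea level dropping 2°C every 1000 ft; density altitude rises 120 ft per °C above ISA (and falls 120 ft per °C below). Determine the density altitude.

Pressure altitude = 9590 + (29.92 − 30.31) × 1000 = 9590 + (-390) = 9200 ft.
ISA temperature at 9200 ft = 15 − 2 × (9200/1000) = -3.4°C.
ISA deviation = 4 − (-3.4) = +7.4°C.
Density altitude = 9200 + 120 × (7.4) = 10088 ft.

10088 ft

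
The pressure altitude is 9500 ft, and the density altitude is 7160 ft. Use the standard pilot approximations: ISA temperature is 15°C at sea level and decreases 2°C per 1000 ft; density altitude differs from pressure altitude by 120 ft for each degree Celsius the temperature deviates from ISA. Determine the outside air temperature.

Density altitude − pressure altitude = 7160 − 9500 = -2340 ft.
At 120 ft/°C that is an ISA deviation of -2340/120 = -19.5°C.
ISA temperature at 9500 ft = 15 − 2 × (9500/1000) = -4°C.
OAT = ISA + deviation = -4 + (-19.5) = -23.5°C.

-23.5°C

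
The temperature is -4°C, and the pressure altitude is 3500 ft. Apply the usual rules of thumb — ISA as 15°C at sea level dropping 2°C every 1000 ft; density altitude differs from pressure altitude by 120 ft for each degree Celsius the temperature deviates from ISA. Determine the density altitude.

ISA temperature at 3500 ft = 15 − 2 × (3500/1000) = 8°C.
ISA deviation = -4 − 8 = -12°C.
Density altitude = 3500 + 120 × (-12) = 3500 + (-1440) = 2060 ft.

2060 ft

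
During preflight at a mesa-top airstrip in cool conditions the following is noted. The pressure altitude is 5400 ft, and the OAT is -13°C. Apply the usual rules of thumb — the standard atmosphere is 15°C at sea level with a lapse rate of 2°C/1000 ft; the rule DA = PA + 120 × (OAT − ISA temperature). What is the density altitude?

ISA temperature at 5400 ft = 15 − 2 × (5400/1000) = 4.2°C.
ISA deviation = -13 − 4.2 = -17.2°C.
Density altitude = 5400 + 120 × (-17.2) = 5400 + (-2064) = 3336 ft.

3336 ft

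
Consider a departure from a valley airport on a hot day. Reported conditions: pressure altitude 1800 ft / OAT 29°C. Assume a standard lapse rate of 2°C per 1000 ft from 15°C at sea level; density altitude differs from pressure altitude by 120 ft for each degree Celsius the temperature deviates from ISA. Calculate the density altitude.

3912 ft

ISA temperature at 1800 ft = 15 − 2 × (1800/1000) = 11.4°C.
ISA deviation = 29 − 11.4 = +17.6°C.
Density altitude = 1800 + 120 × (17.6) = 1800 + (+2112) = 3912 ft.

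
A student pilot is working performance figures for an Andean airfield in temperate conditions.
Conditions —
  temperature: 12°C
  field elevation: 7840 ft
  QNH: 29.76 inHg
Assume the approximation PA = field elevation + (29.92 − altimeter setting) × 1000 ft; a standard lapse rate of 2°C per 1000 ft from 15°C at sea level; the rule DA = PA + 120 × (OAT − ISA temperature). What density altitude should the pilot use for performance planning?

9560 ft

Pressure altitude = 7840 + (29.92 − 29.76) × 1000 = 7840 + (+160) = 8000 ft.
ISA temperature at 8000 ft = 15 − 2 × (8000/1000) = -1°C.
ISA deviation = 12 − (-1) = +13°C.
Density altitude = 8000 + 120 × (13) = 9560 ft.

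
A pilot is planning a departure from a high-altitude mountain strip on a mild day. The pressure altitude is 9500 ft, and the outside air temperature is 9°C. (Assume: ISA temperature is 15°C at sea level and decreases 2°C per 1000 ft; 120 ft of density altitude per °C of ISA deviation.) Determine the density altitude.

11060 ft

ISA temperature at 9500 ft = 15 − 2 × (9500/1000) = -4°C.
ISA deviation = 9 − (-4) = +13°C.
Density altitude = 9500 + 120 × (13) = 9500 + (+1560) = 11060 ft.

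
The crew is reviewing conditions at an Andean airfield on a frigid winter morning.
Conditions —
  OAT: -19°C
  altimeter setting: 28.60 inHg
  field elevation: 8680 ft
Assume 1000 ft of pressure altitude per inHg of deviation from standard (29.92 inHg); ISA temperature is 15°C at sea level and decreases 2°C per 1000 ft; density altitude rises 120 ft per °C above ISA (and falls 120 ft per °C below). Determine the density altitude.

Pressure altitude = 8680 + (29.92 − 28.60) × 1000 = 8680 + (+1320) = 10000 ft.
ISA temperature at 10000 ft = 15 − 2 × (10000/1000) = -5°C.
ISA deviation = -19 − (-5) = -14°C.
Density altitude = 10000 + 120 × (-14) = 8320 ft.

8320 ft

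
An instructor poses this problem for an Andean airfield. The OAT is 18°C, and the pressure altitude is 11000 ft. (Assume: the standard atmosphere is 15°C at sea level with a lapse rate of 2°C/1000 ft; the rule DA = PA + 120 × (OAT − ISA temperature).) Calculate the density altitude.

14000 ft

ISA temperature at 11000 ft = 15 − 2 × (11000/1000) = -7°C.
ISA deviation = 18 − (-7) = +25°C.
Density altitude = 11000 + 120 × (25) = 11000 + (+3000) = 14000 ft.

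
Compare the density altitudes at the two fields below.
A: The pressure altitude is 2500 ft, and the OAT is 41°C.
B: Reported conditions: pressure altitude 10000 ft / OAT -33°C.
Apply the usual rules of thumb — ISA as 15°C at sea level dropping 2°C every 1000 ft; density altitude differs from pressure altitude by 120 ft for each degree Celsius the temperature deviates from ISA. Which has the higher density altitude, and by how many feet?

B by 420 ft

A: ISA temp = 10°C, deviation +31°C, DA = 2500 + 120 × 31 = 6220 ft.
B: ISA temp = -5°C, deviation -28°C, DA = 10000 + 120 × (-28) = 6640 ft.
B is higher by 6640 − 6220 = 420 ft.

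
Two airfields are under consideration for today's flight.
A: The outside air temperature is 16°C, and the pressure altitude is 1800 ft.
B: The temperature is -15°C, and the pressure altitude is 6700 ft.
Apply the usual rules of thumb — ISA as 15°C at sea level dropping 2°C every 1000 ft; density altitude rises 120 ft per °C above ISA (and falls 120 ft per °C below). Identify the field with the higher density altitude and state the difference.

A: ISA temp = 11.4°C, deviation +4.6°C, DA = 1800 + 120 × 4.6 = 2352 ft.
B: ISA temp = 1.6°C, deviation -16.6°C, DA = 6700 + 120 × (-16.6) = 4708 ft.
B is higher by 4708 − 2352 = 2356 ft.

B by 2356 ft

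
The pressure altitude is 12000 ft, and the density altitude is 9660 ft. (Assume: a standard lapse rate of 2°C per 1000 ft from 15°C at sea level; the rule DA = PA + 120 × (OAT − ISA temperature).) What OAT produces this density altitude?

-28.5°C

Density altitude − pressure altitude = 9660 − 12000 = -2340 ft.
At 120 ft/°C that is an ISA deviation of -2340/120 = -19.5°C.
ISA temperature at 12000 ft = 15 − 2 × (12000/1000) = -9°C.
OAT = ISA + deviation = -9 + (-19.5) = -28.5°C.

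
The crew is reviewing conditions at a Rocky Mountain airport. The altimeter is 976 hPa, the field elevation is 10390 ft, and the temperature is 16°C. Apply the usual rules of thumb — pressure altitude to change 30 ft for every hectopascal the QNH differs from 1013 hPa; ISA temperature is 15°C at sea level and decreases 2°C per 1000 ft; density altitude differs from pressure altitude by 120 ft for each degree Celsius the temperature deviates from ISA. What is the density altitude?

14380 ft

Pressure altitude = 10390 + (1013 − 976) × 30 = 10390 + (+1110) = 11500 ft.
ISA temperature at 11500 ft = 15 − 2 × (11500/1000) = -8°C.
ISA deviation = 16 − (-8) = +24°C.
Density altitude = 11500 + 120 × (24) = 14380 ft.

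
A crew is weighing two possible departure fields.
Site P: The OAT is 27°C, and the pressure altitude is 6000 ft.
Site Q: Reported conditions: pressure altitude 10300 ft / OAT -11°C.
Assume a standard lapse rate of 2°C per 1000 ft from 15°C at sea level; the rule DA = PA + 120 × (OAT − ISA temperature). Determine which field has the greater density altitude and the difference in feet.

Site Q by 772 ft

Site P: ISA temp = 3°C, deviation +24°C, DA = 6000 + 120 × 24 = 8880 ft.
Site Q: ISA temp = -5.6°C, deviation -5.4°C, DA = 10300 + 120 × (-5.4) = 9652 ft.
Site Q is higher by 9652 − 8880 = 772 ft.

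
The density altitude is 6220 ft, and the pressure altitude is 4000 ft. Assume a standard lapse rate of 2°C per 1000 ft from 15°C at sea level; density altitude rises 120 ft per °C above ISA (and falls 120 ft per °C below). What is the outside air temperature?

Density altitude − pressure altitude = 6220 − 4000 = +2220 ft.
At 120 ft/°C that is an ISA deviation of 2220/120 = +18.5°C.
ISA temperature at 4000 ft = 15 − 2 × (4000/1000) = 7°C.
OAT = ISA + deviation = 7 + (+18.5) = 25.5°C.

25.5°C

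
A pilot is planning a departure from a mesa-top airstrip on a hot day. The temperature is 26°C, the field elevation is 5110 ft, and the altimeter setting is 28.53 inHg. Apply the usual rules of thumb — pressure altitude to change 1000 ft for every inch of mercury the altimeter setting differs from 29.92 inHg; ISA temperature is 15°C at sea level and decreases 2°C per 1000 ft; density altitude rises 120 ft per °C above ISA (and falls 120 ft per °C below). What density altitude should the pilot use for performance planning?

9380 ft

Pressure altitude = 5110 + (29.92 − 28.53) × 1000 = 5110 + (+1390) = 6500 ft.
ISA temperature at 6500 ft = 15 − 2 × (6500/1000) = 2°C.
ISA deviation = 26 − 2 = +24°C.
Density altitude = 6500 + 120 × (24) = 9380 ft.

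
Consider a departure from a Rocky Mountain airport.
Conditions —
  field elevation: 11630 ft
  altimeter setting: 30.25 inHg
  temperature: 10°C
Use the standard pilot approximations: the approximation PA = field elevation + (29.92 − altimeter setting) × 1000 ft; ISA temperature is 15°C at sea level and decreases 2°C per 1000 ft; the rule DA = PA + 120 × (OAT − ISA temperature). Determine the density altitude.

Pressure altitude = 11630 + (29.92 − 30.25) × 1000 = 11630 + (-330) = 11300 ft.
ISA temperature at 11300 ft = 15 − 2 × (11300/1000) = -7.6°C.
ISA deviation = 10 − (-7.6) = +17.6°C.
Density altitude = 11300 + 120 × (17.6) = 13412 ft.

13412 ft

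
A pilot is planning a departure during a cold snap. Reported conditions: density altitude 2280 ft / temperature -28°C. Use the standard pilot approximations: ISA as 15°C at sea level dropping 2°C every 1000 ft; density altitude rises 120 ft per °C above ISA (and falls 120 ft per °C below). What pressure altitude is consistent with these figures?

DA = PA + 120 × (OAT − (15 − 2·PA/1000)) = PA + 120·OAT − 1800 + 0.24·PA = 1.24·PA + 120·OAT − 1800.
So 1.24·PA = 2280 − 120 × (-28) + 1800 = 7440.
PA = 7440 / 1.24 = 6000 ft.

6000 ft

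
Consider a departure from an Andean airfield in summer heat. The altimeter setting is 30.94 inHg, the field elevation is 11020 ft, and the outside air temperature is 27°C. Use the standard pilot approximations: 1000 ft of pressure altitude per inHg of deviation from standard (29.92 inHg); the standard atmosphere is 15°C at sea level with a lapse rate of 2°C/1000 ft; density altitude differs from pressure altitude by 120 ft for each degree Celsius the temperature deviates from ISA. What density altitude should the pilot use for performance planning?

13840 ft

Pressure altitude = 11020 + (29.92 − 30.94) × 1000 = 11020 + (-1020) = 10000 ft.
ISA temperature at 10000 ft = 15 − 2 × (10000/1000) = -5°C.
ISA deviation = 27 − (-5) = +32°C.
Density altitude = 10000 + 120 × (32) = 13840 ft.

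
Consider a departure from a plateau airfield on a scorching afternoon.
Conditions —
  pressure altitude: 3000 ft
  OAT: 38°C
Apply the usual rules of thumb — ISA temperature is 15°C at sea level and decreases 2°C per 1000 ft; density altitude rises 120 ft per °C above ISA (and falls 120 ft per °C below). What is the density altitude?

6480 ft

ISA temperature at 3000 ft = 15 − 2 × (3000/1000) = 9°C.
ISA deviation = 38 − 9 = +29°C.
Density altitude = 3000 + 120 × (29) = 3000 + (+3480) = 6480 ft.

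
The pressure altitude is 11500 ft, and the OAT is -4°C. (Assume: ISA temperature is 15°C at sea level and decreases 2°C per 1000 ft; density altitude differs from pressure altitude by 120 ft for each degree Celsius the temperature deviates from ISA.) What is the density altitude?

ISA temperature at 11500 ft = 15 − 2 × (11500/1000) = -8°C.
ISA deviation = -4 − (-8) = +4°C.
Density altitude = 11500 + 120 × (4) = 11500 + (+480) = 11980 ft.

11980 ft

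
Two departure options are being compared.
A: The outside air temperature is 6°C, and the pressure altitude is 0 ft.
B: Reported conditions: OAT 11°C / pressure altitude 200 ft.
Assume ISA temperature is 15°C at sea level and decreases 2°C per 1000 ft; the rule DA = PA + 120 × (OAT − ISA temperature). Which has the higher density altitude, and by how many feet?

B by 848 ft

A: ISA temp = 15°C, deviation -9°C, DA = 0 + 120 × (-9) = -1080 ft.
B: ISA temp = 14.6°C, deviation -3.6°C, DA = 200 + 120 × (-3.6) = -232 ft.
B is higher by -232 − (-1080) = 848 ft.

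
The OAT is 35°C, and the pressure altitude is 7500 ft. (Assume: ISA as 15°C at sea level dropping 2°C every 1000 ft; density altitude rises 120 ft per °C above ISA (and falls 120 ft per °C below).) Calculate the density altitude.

11700 ft

ISA temperature at 7500 ft = 15 − 2 × (7500/1000) = 0°C.
ISA deviation = 35 − 0 = +35°C.
Density altitude = 7500 + 120 × (35) = 7500 + (+4200) = 11700 ft.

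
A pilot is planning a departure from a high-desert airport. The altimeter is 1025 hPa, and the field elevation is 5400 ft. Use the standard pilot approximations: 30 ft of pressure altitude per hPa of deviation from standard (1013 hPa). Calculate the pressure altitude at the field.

Pressure correction = (1013 − 1025) × 30 = -360 ft.
Pressure altitude = 5400 + (-360) = 5040 ft.

5040 ft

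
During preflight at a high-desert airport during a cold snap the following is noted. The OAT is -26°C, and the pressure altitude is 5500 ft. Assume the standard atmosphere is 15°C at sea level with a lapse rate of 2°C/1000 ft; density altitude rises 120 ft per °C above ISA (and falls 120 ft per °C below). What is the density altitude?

ISA temperature at 5500 ft = 15 − 2 × (5500/1000) = 4°C.
ISA deviation = -26 − 4 = -30°C.
Density altitude = 5500 + 120 × (-30) = 5500 + (-3600) = 1900 ft.

1900 ft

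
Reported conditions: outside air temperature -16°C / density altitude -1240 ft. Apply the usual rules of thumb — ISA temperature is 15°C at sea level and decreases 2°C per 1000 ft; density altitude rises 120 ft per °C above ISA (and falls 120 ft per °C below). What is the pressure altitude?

2000 ft

DA = PA + 120 × (OAT − (15 − 2·PA/1000)) = PA + 120·OAT − 1800 + 0.24·PA = 1.24·PA + 120·OAT − 1800.
So 1.24·PA = -1240 − 120 × (-16) + 1800 = 2480.
PA = 2480 / 1.24 = 2000 ft.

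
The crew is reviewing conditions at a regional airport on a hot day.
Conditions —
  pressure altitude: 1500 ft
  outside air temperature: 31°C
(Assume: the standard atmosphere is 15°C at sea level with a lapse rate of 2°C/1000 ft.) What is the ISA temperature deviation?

ISA+19°C

ISA temperature at 1500 ft = 15 − 2 × (1500/1000) = 12°C.
Deviation = OAT − ISA = 31 − 12 = +19°C.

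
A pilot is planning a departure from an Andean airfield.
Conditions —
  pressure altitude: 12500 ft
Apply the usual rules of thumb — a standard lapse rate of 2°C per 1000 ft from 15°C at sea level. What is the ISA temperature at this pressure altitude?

-10°C

ISA temperature = 15 − 2 × (12500/1000) = 15 − 25 = -10°C.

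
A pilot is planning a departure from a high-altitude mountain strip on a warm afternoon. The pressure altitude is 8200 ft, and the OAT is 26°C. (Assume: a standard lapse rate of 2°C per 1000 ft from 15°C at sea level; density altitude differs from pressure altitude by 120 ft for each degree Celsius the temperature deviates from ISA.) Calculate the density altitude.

11488 ft

ISA temperature at 8200 ft = 15 − 2 × (8200/1000) = -1.4°C.
ISA deviation = 26 − (-1.4) = +27.4°C.
Density altitude = 8200 + 120 × (27.4) = 8200 + (+3288) = 11488 ft.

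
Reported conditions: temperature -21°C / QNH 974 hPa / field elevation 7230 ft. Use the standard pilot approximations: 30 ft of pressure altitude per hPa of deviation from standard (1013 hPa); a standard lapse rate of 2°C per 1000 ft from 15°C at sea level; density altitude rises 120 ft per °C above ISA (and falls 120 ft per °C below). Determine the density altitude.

6096 ft

Pressure altitude = 7230 + (1013 − 974) × 30 = 7230 + (+1170) = 8400 ft.
ISA temperature at 8400 ft = 15 − 2 × (8400/1000) = -1.8°C.
ISA deviation = -21 − (-1.8) = -19.2°C.
Density altitude = 8400 + 120 × (-19.2) = 6096 ft.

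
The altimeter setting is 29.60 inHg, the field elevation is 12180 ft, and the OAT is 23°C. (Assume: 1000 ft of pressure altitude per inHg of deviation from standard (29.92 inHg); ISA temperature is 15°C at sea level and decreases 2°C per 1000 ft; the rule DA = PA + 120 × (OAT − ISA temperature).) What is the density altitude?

16460 ft

Pressure altitude = 12180 + (29.92 − 29.60) × 1000 = 12180 + (+320) = 12500 ft.
ISA temperature at 12500 ft = 15 − 2 × (12500/1000) = -10°C.
ISA deviation = 23 − (-10) = +33°C.
Density altitude = 12500 + 120 × (33) = 16460 ft.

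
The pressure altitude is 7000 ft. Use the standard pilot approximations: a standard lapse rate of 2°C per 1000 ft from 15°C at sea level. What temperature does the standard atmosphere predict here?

ISA temperature = 15 − 2 × (7000/1000) = 15 − 14 = 1°C.

1°C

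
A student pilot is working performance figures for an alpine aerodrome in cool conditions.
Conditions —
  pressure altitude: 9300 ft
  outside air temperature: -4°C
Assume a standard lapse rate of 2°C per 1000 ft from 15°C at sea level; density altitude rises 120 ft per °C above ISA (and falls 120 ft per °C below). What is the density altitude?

ISA temperature at 9300 ft = 15 − 2 × (9300/1000) = -3.6°C.
ISA deviation = -4 − (-3.6) = -0.4°C.
Density altitude = 9300 + 120 × (-0.4) = 9300 + (-48) = 9252 ft.

9252 ft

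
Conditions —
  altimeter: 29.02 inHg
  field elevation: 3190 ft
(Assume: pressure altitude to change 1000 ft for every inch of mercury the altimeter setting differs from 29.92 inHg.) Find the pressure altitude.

4090 ft

Pressure correction = (29.92 − 29.02) × 1000 = +900 ft.
Pressure altitude = 3190 + (+900) = 4090 ft.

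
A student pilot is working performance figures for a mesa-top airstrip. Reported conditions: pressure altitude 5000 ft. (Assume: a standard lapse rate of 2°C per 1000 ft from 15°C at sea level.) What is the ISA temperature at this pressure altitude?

ISA temperature = 15 − 2 × (5000/1000) = 15 − 10 = 5°C.

5°C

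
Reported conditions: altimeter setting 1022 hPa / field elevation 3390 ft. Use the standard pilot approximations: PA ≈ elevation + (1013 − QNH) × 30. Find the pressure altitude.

Pressure correction = (1013 − 1022) × 30 = -270 ft.
Pressure altitude = 3390 + (-270) = 3120 ft.

3120 ft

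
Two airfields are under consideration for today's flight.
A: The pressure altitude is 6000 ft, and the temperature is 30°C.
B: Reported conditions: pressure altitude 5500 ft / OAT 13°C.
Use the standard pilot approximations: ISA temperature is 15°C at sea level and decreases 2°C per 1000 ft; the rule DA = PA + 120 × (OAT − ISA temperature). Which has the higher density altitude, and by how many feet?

A by 2660 ft

A: ISA temp = 3°C, deviation +27°C, DA = 6000 + 120 × 27 = 9240 ft.
B: ISA temp = 4°C, deviation +9°C, DA = 5500 + 120 × 9 = 6580 ft.
A is higher by 9240 − 6580 = 2660 ft.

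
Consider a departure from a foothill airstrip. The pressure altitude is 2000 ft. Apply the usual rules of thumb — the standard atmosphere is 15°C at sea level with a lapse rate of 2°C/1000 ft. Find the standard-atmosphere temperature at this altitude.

11°C

ISA temperature = 15 − 2 × (2000/1000) = 15 − 4 = 11°C.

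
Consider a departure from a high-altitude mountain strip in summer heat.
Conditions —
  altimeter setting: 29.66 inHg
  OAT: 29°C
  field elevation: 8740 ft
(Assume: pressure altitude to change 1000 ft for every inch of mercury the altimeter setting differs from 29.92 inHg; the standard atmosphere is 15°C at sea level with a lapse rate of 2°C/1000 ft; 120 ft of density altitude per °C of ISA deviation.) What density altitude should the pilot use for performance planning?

12840 ft

Pressure altitude = 8740 + (29.92 − 29.66) × 1000 = 8740 + (+260) = 9000 ft.
ISA temperature at 9000 ft = 15 − 2 × (9000/1000) = -3°C.
ISA deviation = 29 − (-3) = +32°C.
Density altitude = 9000 + 120 × (32) = 12840 ft.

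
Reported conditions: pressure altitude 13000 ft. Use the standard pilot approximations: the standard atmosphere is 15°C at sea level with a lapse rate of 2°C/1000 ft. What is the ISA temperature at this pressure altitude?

-11°C

ISA temperature = 15 − 2 × (13000/1000) = 15 − 26 = -11°C.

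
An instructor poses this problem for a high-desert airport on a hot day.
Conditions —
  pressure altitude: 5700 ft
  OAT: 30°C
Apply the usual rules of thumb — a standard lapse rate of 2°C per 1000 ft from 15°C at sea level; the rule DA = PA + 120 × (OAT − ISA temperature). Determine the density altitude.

ISA temperature at 5700 ft = 15 − 2 × (5700/1000) = 3.6°C.
ISA deviation = 30 − 3.6 = +26.4°C.
Density altitude = 5700 + 120 × (26.4) = 5700 + (+3168) = 8868 ft.

8868 ft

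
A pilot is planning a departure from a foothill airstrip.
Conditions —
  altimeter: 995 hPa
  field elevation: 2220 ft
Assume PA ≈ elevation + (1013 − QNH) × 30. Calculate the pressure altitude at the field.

2760 ft

Pressure correction = (1013 − 995) × 30 = +540 ft.
Pressure altitude = 2220 + (+540) = 2760 ft.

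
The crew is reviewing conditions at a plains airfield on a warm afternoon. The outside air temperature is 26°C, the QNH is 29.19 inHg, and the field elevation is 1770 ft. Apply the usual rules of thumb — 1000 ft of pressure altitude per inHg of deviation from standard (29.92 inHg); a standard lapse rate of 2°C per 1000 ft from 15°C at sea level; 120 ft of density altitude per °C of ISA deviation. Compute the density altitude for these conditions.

4420 ft

Pressure altitude = 1770 + (29.92 − 29.19) × 1000 = 1770 + (+730) = 2500 ft.
ISA temperature at 2500 ft = 15 − 2 × (2500/1000) = 10°C.
ISA deviation = 26 − 10 = +16°C.
Density altitude = 2500 + 120 × (16) = 4420 ft.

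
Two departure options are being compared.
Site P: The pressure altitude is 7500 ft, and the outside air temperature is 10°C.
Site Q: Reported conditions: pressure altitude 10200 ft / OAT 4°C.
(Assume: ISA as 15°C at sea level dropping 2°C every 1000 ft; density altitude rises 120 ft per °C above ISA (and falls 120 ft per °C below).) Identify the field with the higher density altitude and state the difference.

Site P: ISA temp = 0°C, deviation +10°C, DA = 7500 + 120 × 10 = 8700 ft.
Site Q: ISA temp = -5.4°C, deviation +9.4°C, DA = 10200 + 120 × 9.4 = 11328 ft.
Site Q is higher by 11328 − 8700 = 2628 ft.

Site Q by 2628 ft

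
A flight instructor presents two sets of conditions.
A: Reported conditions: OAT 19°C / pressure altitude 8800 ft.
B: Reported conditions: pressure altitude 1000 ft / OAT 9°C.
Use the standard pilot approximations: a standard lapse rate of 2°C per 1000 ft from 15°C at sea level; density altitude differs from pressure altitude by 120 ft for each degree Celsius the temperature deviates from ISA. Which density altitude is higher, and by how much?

A by 10872 ft

A: ISA temp = -2.6°C, deviation +21.6°C, DA = 8800 + 120 × 21.6 = 11392 ft.
B: ISA temp = 13°C, deviation -4°C, DA = 1000 + 120 × (-4) = 520 ft.
A is higher by 11392 − 520 = 10872 ft.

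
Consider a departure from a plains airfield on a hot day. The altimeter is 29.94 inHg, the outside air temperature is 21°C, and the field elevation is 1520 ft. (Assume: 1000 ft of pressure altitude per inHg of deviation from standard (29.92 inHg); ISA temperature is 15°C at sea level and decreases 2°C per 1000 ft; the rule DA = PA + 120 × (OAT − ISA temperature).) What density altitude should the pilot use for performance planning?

Pressure altitude = 1520 + (29.92 − 29.94) × 1000 = 1520 + (-20) = 1500 ft.
ISA temperature at 1500 ft = 15 − 2 × (1500/1000) = 12°C.
ISA deviation = 21 − 12 = +9°C.
Density altitude = 1500 + 120 × (9) = 2580 ft.

2580 ft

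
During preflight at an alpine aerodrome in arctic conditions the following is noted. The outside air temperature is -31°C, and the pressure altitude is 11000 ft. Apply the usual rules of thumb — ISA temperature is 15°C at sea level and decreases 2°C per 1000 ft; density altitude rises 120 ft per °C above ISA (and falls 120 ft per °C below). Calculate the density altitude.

8120 ft

ISA temperature at 11000 ft = 15 − 2 × (11000/1000) = -7°C.
ISA deviation = -31 − (-7) = -24°C.
Density altitude = 11000 + 120 × (-24) = 11000 + (-2880) = 8120 ft.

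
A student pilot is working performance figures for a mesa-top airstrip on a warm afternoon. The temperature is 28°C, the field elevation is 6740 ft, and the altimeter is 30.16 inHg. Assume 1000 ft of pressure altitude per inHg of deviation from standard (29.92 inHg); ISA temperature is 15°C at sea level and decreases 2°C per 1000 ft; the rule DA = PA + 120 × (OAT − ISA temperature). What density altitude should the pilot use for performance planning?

Pressure altitude = 6740 + (29.92 − 30.16) × 1000 = 6740 + (-240) = 6500 ft.
ISA temperature at 6500 ft = 15 − 2 × (6500/1000) = 2°C.
ISA deviation = 28 − 2 = +26°C.
Density altitude = 6500 + 120 × (26) = 9620 ft.

9620 ft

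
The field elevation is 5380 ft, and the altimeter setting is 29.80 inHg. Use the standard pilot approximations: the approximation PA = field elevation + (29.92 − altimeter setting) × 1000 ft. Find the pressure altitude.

5500 ft

Pressure correction = (29.92 − 29.80) × 1000 = +120 ft.
Pressure altitude = 5380 + (+120) = 5500 ft.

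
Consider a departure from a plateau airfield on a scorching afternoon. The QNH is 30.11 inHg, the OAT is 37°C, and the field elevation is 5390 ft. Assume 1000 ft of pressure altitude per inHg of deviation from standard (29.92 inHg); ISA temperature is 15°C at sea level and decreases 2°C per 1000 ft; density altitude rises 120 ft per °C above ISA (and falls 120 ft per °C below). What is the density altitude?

Pressure altitude = 5390 + (29.92 − 30.11) × 1000 = 5390 + (-190) = 5200 ft.
ISA temperature at 5200 ft = 15 − 2 × (5200/1000) = 4.6°C.
ISA deviation = 37 − 4.6 = +32.4°C.
Density altitude = 5200 + 120 × (32.4) = 9088 ft.

9088 ft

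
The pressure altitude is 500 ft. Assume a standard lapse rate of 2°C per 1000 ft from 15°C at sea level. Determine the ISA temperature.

14°C

ISA temperature = 15 − 2 × (500/1000) = 15 − 1 = 14°C.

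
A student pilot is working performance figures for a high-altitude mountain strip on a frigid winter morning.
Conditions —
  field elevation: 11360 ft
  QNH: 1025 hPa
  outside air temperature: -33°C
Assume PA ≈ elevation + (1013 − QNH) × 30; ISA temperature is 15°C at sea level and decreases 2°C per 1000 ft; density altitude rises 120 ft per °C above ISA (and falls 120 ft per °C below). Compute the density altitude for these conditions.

7880 ft

Pressure altitude = 11360 + (1013 − 1025) × 30 = 11360 + (-360) = 11000 ft.
ISA temperature at 11000 ft = 15 − 2 × (11000/1000) = -7°C.
ISA deviation = -33 − (-7) = -26°C.
Density altitude = 11000 + 120 × (-26) = 7880 ft.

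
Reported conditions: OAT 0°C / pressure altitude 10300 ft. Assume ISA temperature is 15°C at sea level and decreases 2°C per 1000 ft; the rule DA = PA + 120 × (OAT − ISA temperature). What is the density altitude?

10972 ft

ISA temperature at 10300 ft = 15 − 2 × (10300/1000) = -5.6°C.
ISA deviation = 0 − (-5.6) = +5.6°C.
Density altitude = 10300 + 120 × (5.6) = 10300 + (+672) = 10972 ft.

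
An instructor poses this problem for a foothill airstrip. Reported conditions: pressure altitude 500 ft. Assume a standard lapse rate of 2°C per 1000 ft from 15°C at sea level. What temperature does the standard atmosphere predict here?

ISA temperature = 15 − 2 × (500/1000) = 15 − 1 = 14°C.

14°C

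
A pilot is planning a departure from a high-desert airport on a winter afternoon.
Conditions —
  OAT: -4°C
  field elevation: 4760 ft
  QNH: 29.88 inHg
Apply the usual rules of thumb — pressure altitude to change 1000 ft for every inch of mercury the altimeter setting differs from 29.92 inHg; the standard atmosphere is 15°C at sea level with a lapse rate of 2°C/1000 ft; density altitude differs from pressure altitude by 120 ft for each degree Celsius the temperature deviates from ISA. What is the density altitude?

3672 ft

Pressure altitude = 4760 + (29.92 − 29.88) × 1000 = 4760 + (+40) = 4800 ft.
ISA temperature at 4800 ft = 15 − 2 × (4800/1000) = 5.4°C.
ISA deviation = -4 − 5.4 = -9.4°C.
Density altitude = 4800 + 120 × (-9.4) = 3672 ft.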